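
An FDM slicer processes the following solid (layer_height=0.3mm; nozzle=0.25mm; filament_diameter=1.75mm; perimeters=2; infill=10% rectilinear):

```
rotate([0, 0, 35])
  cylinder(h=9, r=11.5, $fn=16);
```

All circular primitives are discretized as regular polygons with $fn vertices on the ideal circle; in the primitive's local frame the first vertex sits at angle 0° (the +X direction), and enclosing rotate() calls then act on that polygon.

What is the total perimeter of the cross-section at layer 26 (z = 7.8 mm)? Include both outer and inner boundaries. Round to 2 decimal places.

At z = 7.8 mm: the r=11.5 cylinder gives a regular 16-gon of circumradius 11.5 (constant along its height) (perimeter = 2·16·11.500·sin(180°/16) = 71.79 mm); (whole slice rotated 35° about Z — lengths, areas and connectivity unchanged). Overall, the cross-section is a single solid region. Total boundary length (outer) = 71.79 mm.

71.79 mm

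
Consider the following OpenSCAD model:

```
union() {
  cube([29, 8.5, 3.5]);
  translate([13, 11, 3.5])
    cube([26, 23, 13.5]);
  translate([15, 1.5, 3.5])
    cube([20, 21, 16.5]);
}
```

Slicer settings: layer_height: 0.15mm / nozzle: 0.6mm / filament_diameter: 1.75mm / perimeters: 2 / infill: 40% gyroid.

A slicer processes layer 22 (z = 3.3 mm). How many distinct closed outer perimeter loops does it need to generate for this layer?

At z = 3.3 mm: the 29×8.5 cube contributes its full rectangle; the cube at (13, 11) is absent (z outside [3.5, 17]); the cube at (15, 1.5) does not reach this height (z outside [3.5, 20]); Combining (union): only the 29×8.5 cube is present, so the union is just that shape — 1 connected region. The result has 1 disconnected region.

1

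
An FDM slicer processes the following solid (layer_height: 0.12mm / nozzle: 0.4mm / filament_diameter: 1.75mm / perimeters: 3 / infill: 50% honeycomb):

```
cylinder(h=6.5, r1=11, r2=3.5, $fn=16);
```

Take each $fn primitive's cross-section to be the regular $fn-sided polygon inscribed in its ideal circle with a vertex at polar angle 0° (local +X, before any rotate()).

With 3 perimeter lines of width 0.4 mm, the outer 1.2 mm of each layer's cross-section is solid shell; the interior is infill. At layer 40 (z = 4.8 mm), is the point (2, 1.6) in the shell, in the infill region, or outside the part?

At z = 4.8 mm: the cone: at t=0.738 of its height the radius interpolates to r₁+(r₂−r₁)t = 5.462, giving a regular 16-gon of that circumradius. Overall, the cross-section is a single solid region. The nearest boundary edge runs (5.05, 2.09)→(3.86, 3.86); distance from the point to it = 2.80 mm. The point is inside the cross-section and 2.80 mm from the nearest boundary — more than the 1.2 mm shell width (3 × 0.4), so it's in the infill interior.

infill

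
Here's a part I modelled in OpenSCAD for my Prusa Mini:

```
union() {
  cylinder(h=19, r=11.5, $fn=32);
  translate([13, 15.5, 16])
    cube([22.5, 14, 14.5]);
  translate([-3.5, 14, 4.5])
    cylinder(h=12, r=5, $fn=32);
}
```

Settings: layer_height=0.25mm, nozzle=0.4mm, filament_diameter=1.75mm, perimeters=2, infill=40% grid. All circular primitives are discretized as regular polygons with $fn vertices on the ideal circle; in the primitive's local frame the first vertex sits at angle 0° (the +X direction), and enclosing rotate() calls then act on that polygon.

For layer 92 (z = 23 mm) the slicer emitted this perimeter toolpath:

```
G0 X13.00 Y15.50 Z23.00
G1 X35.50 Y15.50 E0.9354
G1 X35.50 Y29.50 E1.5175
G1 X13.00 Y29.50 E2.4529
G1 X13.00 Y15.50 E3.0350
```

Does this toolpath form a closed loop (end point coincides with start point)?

yes

Start point (G0): (13.00, 15.50). End point (last G1): the path returns to the start — closed.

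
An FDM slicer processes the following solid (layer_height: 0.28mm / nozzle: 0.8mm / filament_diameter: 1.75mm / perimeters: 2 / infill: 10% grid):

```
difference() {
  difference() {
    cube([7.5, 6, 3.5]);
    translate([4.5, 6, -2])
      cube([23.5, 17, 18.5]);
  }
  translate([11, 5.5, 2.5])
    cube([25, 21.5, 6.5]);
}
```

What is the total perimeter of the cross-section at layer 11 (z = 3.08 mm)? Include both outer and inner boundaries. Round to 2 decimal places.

27.00 mm

At z = 3.08 mm: the 7.5×6 cube contributes its full rectangle (perimeter 27.00 mm); the cube at (4.5, 6) is present — its section is the full 23.5×17 rectangle (perimeter 81.00 mm); Taking the first minus the rest: starting from the 7.5×6 cube, the 23.5×17 cube at (4.5, 6) misses the remaining region (no effect) — boundary = 27.00 mm; the cube at (11, 5.5) is present — its section is the full 25×21.5 rectangle (perimeter 93.00 mm); After the difference (first − rest): starting from the result so far, the 25×21.5 cube at (11, 5.5) misses the remaining region (no effect) — boundary = 27.00 mm. Overall, the cross-section is a single solid region. Total boundary length (outer) = 27.00 mm.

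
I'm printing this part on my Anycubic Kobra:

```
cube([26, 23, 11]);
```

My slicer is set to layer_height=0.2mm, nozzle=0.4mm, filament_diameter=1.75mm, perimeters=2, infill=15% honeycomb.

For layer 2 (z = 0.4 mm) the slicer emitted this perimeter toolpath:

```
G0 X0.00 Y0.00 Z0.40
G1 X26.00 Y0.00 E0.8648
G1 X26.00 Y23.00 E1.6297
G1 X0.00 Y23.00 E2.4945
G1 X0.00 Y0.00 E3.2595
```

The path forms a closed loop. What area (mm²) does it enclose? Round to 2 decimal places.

598.00 mm²

Apply the shoelace formula to the sequence of (X, Y) vertices; enclosed area = 598.00 mm².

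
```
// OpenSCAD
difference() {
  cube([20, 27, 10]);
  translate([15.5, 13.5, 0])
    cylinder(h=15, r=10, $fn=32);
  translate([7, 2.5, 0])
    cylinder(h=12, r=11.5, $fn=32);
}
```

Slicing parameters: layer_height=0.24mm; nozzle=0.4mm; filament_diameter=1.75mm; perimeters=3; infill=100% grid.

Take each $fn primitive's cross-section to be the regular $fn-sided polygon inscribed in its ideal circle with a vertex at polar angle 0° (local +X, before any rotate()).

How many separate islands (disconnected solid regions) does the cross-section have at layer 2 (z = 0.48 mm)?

At z = 0.48 mm: the 20×27 cube contributes its full rectangle; the r=10 cylinder at (15.5, 13.5) gives a regular 32-gon of circumradius 10 (constant along its height); the r=11.5 cylinder at (7, 2.5) contributes a regular 32-gon of circumradius 11.5; After the difference (first − rest): starting from the 20×27 cube, the r=10 cylinder at (15.5, 13.5) partially overlaps it — only the 242.64 mm² overlap (of its 312.14 mm²) is removed, clipping the outline; the r=11.5 cylinder at (7, 2.5) partially overlaps it — only the 139.15 mm² overlap (of its 412.81 mm²) is removed, clipping the outline — 2 connected regions. Overall, the cross-section has 2 separate islands. Island count = 2.

2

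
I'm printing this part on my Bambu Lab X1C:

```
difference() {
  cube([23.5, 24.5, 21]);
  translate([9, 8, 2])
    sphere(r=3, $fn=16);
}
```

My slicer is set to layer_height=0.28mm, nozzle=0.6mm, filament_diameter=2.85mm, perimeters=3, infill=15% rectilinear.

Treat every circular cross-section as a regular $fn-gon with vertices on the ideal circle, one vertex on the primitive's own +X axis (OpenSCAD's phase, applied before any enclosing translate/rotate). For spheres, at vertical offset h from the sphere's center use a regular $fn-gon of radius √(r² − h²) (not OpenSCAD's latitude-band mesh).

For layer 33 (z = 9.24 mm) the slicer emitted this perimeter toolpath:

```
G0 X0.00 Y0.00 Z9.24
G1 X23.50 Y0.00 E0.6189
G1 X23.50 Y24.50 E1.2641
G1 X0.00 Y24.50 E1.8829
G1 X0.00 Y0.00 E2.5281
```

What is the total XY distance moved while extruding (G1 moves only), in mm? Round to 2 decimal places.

Sum the Euclidean lengths of each G1 segment: total = 96.00 mm.

96.00 mm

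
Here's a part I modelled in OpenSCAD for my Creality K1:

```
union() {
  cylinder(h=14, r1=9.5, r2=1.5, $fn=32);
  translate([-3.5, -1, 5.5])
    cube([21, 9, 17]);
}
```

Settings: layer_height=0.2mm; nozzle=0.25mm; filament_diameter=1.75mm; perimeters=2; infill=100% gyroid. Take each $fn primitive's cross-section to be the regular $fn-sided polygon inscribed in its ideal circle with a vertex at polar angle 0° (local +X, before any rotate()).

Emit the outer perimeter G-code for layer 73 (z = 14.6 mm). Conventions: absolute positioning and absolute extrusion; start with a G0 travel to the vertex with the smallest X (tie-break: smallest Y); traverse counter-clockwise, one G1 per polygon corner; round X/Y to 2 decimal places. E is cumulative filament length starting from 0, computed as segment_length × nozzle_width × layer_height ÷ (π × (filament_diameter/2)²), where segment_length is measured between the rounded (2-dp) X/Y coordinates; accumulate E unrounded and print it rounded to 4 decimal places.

G0 X-3.50 Y-1.00 Z14.60
G1 X17.50 Y-1.00 E0.4365
G1 X17.50 Y8.00 E0.6236
G1 X-3.50 Y8.00 E1.0602
G1 X-3.50 Y-1.00 E1.2473

At z = 14.6 mm: the cone does not reach this height (z outside [0, 14]); the 21×9 cube at (-3.5, -1) contributes its full rectangle; Combining (union): only the 21×9 cube at (-3.5, -1) is present, so the union is just that shape — 1 connected region. The outline is a single polygon with 4 vertices. Extrusion per mm of travel: 0.25 × 0.2 / (π × 0.875²) = 0.020788. Accumulating E over each segment gives final E = 1.2473.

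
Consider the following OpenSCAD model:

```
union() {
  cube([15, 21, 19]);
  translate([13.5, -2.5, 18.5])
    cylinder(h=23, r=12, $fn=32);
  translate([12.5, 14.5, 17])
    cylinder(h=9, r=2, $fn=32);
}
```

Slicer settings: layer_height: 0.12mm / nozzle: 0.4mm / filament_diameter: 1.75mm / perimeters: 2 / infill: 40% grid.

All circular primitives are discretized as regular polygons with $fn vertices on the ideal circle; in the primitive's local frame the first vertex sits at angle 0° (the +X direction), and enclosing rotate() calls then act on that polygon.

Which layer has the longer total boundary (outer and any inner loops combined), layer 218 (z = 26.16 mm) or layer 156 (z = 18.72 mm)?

Layer 218 (z = 26.16): the cube does not reach this height (z outside [0, 19]); the r=12 cylinder at (13.5, -2.5) gives a regular 32-gon of circumradius 12 (constant along its height) (perimeter = 2·32·12.000·sin(180°/32) = 75.28 mm); the cylinder at (12.5, 14.5) is not intersected at this z (z outside [17, 26]); Merging all regions: only the r=12 cylinder at (13.5, -2.5) is present, so the union is just that shape — boundary = 75.28 mm. So its perimeter = 75.28 mm. Layer 156 (z = 18.72): the cube (footprint 15×21) is included at this height (perimeter 72.00 mm); the cylinder at (13.5, -2.5): section is a regular 32-gon, circumradius r=12 (perimeter = 2·32·12.000·sin(180°/32) = 75.28 mm); the r=2 cylinder at (12.5, 14.5) gives a regular 32-gon of circumradius 2 (constant along its height) (perimeter = 2·32·2.000·sin(180°/32) = 12.55 mm); Taking the union: the regions partially overlap (shared area 109.31 mm²), so the edge portions inside another operand are dropped and the merged outline is re-measured after clipping — boundary = 106.90 mm. So its perimeter = 106.90 mm. Layer 156 is larger (106.90 vs 75.28 mm).

layer 156 (z = 18.72 mm)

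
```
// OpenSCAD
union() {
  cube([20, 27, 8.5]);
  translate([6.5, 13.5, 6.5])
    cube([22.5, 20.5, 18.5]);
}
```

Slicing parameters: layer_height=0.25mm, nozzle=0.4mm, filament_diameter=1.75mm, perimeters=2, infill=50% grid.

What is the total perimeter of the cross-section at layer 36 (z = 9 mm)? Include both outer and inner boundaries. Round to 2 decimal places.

At z = 9 mm: the cube is absent (z outside [0, 8.5]); the cube at (6.5, 13.5) (footprint 22.5×20.5) is included at this height (perimeter 86.00 mm); Taking the union: only the 22.5×20.5 cube at (6.5, 13.5) is present, so the union is just that shape — boundary = 86.00 mm. Overall, the cross-section is a single solid region. Total boundary length (outer) = 86.00 mm.

86.00 mm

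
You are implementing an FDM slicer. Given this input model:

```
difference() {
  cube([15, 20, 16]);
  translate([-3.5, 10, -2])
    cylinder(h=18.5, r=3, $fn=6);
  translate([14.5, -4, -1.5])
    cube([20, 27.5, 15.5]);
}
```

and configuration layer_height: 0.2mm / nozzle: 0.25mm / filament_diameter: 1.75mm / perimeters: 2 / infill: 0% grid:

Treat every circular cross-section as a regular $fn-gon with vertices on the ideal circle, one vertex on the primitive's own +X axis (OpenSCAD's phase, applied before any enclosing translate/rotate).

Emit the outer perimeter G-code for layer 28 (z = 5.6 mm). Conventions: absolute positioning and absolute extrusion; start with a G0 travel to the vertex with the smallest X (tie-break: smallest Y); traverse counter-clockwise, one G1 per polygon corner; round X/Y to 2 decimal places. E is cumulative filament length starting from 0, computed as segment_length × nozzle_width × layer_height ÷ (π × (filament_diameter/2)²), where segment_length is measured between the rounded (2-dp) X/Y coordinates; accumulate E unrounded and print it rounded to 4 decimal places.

G0 X0.00 Y0.00 Z5.60
G1 X14.50 Y0.00 E0.3014
G1 X14.50 Y20.00 E0.7172
G1 X0.00 Y20.00 E1.0186
G1 X0.00 Y0.00 E1.4343

At z = 5.6 mm: the cube is present — its section is the full 15×20 rectangle; the cylinder at (-3.5, 10): section is a regular 6-gon, circumradius r=3; the cube at (14.5, -4) is present — its section is the full 20×27.5 rectangle; After the difference (first − rest): starting from the 15×20 cube, the r=3 cylinder at (-3.5, 10) misses the remaining region (no effect); the 20×27.5 cube at (14.5, -4) partially overlaps it — only the 10.00 mm² overlap (of its 550.00 mm²) is removed, clipping the outline — 1 connected region. The outline is a single polygon with 4 vertices. Extrusion per mm of travel: 0.25 × 0.2 / (π × 0.875²) = 0.020788. Accumulating E over each segment gives final E = 1.4343.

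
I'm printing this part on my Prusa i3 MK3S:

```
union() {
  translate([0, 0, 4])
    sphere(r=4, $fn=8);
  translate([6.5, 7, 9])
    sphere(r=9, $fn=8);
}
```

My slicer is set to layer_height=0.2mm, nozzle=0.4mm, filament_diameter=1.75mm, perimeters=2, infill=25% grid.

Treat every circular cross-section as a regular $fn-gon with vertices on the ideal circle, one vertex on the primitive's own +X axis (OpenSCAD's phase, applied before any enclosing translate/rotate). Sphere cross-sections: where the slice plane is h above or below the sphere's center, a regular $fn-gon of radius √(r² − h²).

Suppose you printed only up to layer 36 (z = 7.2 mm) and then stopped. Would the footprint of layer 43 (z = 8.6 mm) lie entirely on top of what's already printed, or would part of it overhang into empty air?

Compare the two slices. At z = 7.2: the sphere: section is a regular 8-gon, circumradius = √(r²−h²) = √(4²−3.2²) = 2.400 (area = (8/2)·2.400²·sin(360°/8) = 16.29 mm²); the r=9 sphere at (6.5, 7) slices to a regular 8-gon of circumradius 8.818 (√(r²−h²) with h=1.8 from center) (area = (8/2)·8.818²·sin(360°/8) = 219.94 mm²); Combining (union): the regions partially overlap — summed areas 236.23 mm² minus the doubly-counted overlap 3.27 mm² gives 232.96 mm² — area = 232.96 mm². At z = 8.6: the sphere is absent (|z−center|=4.600 > r=4); the r=9 sphere at (6.5, 7) contributes a regular 8-gon of circumradius √(9²−0.4²) = 8.991 (area = (8/2)·8.991²·sin(360°/8) = 228.65 mm²); Combining (union): only the r=9 sphere at (6.5, 7) is present, so the union is just that shape — area = 228.65 mm². Checking containment: at z = 8.6 the cross-section extends beyond the z = 7.2 cross-section by about 8.08 mm².

part overhangs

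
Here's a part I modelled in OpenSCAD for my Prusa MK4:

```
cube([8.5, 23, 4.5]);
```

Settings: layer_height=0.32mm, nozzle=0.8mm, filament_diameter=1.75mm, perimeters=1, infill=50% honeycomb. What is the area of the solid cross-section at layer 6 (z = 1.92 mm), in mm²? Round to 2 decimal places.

195.50 mm²

At z = 1.92 mm: the cube is present — its section is the full 8.5×23 rectangle (area 195.50 mm²). Overall, the cross-section is a single solid region. Net area = 195.50 mm².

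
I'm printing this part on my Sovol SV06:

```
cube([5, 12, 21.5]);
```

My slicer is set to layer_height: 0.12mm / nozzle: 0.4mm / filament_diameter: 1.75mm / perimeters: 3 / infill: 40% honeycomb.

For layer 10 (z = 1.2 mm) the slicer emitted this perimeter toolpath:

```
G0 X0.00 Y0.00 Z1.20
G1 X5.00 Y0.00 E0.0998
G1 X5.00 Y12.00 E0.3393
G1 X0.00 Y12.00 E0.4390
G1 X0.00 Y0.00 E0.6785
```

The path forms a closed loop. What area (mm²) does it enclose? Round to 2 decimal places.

Apply the shoelace formula to the sequence of (X, Y) vertices; enclosed area = 60.00 mm².

60.00 mm²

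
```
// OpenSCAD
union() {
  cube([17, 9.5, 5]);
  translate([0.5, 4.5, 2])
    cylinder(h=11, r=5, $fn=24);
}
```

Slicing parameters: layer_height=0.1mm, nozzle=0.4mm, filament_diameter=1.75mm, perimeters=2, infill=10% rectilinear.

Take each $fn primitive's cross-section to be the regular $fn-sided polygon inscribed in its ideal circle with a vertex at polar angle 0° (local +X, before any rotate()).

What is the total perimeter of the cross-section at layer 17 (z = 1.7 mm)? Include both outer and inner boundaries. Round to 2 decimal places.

At z = 1.7 mm: the cube (footprint 17×9.5) is included at this height (perimeter 53.00 mm); the cylinder at (0.5, 4.5) is not intersected at this z (z outside [2, 13]); Merging all regions: only the 17×9.5 cube is present, so the union is just that shape — boundary = 53.00 mm. Overall, the cross-section is a single solid region. Total boundary length (outer) = 53.00 mm.

53.00 mm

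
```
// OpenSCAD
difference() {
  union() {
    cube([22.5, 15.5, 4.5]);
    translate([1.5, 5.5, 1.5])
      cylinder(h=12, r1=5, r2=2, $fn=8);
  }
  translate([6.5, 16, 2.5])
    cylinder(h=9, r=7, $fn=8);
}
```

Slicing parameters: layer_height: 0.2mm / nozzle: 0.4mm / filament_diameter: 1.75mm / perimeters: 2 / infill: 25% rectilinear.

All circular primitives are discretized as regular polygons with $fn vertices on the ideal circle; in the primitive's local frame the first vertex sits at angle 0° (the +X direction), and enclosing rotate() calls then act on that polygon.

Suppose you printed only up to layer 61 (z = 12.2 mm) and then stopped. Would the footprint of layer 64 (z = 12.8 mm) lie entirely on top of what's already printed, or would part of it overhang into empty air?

entirely on top

Compare the two slices. At z = 12.2: the cube does not reach this height (z outside [0, 4.5]); the cone at (1.5, 5.5) contributes a regular 8-gon of circumradius 2.325 (interpolated between r1=5 and r2=2 at t=0.892) (area = (8/2)·2.325²·sin(360°/8) = 15.29 mm²); Merging all regions: only the cone at (1.5, 5.5) is present, so the union is just that shape — area = 15.29 mm²; the cylinder at (6.5, 16) is not intersected at this z (z outside [2.5, 11.5]); Subtracting the remaining from the first: none of the subtracted shapes is present at this height, so that combined region is unchanged — area = 15.29 mm². At z = 12.8: the cube is absent (z outside [0, 4.5]); the cone at (1.5, 5.5) (r1=5→r2=2) has section circumradius 2.175 here — a regular 8-gon (area = (8/2)·2.175²·sin(360°/8) = 13.38 mm²); Combining (union): only the cone at (1.5, 5.5) is present, so the union is just that shape — area = 13.38 mm²; the cylinder at (6.5, 16) is not intersected at this z (z outside [2.5, 11.5]); Taking the first minus the rest: none of the subtracted shapes is present at this height, so the result so far is unchanged — area = 13.38 mm². Checking containment: the cross-section at z = 12.8 is a subset of the cross-section at z = 12.2.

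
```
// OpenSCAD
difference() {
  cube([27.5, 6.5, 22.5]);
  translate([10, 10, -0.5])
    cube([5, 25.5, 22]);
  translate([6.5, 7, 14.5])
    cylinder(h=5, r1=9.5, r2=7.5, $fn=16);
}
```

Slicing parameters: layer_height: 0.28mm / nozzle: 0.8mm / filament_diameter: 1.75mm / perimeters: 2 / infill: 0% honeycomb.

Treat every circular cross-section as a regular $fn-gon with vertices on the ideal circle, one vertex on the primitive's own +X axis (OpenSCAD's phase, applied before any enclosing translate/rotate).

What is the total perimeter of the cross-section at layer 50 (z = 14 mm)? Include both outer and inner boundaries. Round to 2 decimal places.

68.00 mm

At z = 14 mm: the 27.5×6.5 cube contributes its full rectangle (perimeter 68.00 mm); the cube at (10, 10) is present — its section is the full 5×25.5 rectangle (perimeter 61.00 mm); the cone at (6.5, 7) does not reach this height (z outside [14.5, 19.5]); Subtracting the remaining from the first: starting from the 27.5×6.5 cube, the 5×25.5 cube at (10, 10) misses the remaining region (no effect) — boundary = 68.00 mm. Overall, the cross-section is a single solid region. Total boundary length (outer) = 68.00 mm.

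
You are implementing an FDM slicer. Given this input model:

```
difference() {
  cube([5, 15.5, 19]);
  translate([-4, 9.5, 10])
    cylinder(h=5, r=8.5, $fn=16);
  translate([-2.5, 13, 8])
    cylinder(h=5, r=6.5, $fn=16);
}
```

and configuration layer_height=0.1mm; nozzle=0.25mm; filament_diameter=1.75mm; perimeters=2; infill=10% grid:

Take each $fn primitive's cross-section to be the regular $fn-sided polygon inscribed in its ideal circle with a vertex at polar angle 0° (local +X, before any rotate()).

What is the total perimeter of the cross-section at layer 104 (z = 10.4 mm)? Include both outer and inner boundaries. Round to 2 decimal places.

39.32 mm

At z = 10.4 mm: the cube is present — its section is the full 5×15.5 rectangle (perimeter 41.00 mm); the r=8.5 cylinder at (-4, 9.5) gives a regular 16-gon of circumradius 8.5 (constant along its height) (perimeter = 2·16·8.500·sin(180°/16) = 53.06 mm); the cylinder at (-2.5, 13): section is a regular 16-gon, circumradius r=6.5 (perimeter = 2·16·6.500·sin(180°/16) = 40.58 mm); After the difference (first − rest): starting from the 5×15.5 cube, the r=8.5 cylinder at (-4, 9.5) partially overlaps it — only the 44.67 mm² overlap (of its 221.19 mm²) is removed, clipping the outline; the r=6.5 cylinder at (-2.5, 13) partially overlaps it — only the 2.31 mm² overlap (of its 129.35 mm²) is removed, clipping the outline — boundary = 39.32 mm. Overall, the cross-section is a single solid region. Total boundary length (outer) = 39.32 mm.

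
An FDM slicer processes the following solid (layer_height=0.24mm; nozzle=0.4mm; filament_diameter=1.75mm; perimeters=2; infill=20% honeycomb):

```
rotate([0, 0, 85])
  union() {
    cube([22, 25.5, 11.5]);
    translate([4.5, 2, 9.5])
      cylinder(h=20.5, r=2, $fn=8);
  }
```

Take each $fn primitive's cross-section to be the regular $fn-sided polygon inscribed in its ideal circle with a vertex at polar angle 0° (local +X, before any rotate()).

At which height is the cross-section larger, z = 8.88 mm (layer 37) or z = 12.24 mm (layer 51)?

layer 37 (z = 8.88 mm)

Layer 37 (z = 8.88): the 22×25.5 cube contributes its full rectangle (area 561.00 mm²); the cylinder at (4.5, 2) does not reach this height (z outside [9.5, 30]); Taking the union: only the 22×25.5 cube is present, so the union is just that shape — area = 561.00 mm²; (whole slice rotated 85° about Z — lengths, areas and connectivity unchanged). So its area = 561.00 mm². Layer 51 (z = 12.24): the cube does not reach this height (z outside [0, 11.5]); the r=2 cylinder at (4.5, 2) gives a regular 8-gon of circumradius 2 (constant along its height) (area = (8/2)·2.000²·sin(360°/8) = 11.31 mm²); Combining (union): only the r=2 cylinder at (4.5, 2) is present, so the union is just that shape — area = 11.31 mm²; (whole slice rotated 85° about Z — lengths, areas and connectivity unchanged). So its area = 11.31 mm². Layer 37 is larger (561.00 vs 11.31 mm²).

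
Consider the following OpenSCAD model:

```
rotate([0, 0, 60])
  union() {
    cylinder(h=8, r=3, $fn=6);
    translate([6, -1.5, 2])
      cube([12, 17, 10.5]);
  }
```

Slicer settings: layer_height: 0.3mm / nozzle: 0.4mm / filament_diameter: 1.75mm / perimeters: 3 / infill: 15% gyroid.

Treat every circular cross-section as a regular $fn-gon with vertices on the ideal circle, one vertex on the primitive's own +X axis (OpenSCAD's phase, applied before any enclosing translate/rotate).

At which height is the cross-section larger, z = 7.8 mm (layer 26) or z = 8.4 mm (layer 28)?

layer 26 (z = 7.8 mm)

Layer 26 (z = 7.8): the cylinder: section is a regular 6-gon, circumradius r=3 (area = (6/2)·3.000²·sin(360°/6) = 23.38 mm²); the cube at (6, -1.5) is present — its section is the full 12×17 rectangle (area 204.00 mm²); Taking the union: the 2 present regions are separate (no shared area or edge), so areas and boundary lengths simply add and each stays a separate island — area = 227.38 mm²; (rotated 60° about Z; rotation is an isometry so areas/perimeters/island counts are preserved). So its area = 227.38 mm². Layer 28 (z = 8.4): the cylinder does not reach this height (z outside [0, 8]); the cube at (6, -1.5) (footprint 12×17) is included at this height (area 204.00 mm²); Taking the union: only the 12×17 cube at (6, -1.5) is present, so the union is just that shape — area = 204.00 mm²; (rotated 60° about Z; rotation is an isometry so areas/perimeters/island counts are preserved). So its area = 204.00 mm². Layer 26 is larger (227.38 vs 204.00 mm²).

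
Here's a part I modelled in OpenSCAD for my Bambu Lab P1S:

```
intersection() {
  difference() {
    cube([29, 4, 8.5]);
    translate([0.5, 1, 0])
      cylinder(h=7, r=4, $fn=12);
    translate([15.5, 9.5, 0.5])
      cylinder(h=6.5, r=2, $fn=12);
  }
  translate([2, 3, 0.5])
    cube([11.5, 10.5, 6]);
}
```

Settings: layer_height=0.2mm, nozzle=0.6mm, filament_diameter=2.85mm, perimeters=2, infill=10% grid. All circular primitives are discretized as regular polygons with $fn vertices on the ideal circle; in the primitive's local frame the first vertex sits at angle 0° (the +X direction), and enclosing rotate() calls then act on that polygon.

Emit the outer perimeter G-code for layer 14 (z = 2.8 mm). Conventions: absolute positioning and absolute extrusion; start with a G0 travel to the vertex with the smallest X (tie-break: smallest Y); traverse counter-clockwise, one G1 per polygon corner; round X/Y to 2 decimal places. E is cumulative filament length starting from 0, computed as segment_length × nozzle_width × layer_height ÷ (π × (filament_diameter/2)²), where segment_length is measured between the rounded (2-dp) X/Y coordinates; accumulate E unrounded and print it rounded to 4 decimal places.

At z = 2.8 mm: the cube (footprint 29×4) is included at this height; the r=4 cylinder at (0.5, 1) gives a regular 12-gon of circumradius 4 (constant along its height); the r=2 cylinder at (15.5, 9.5) gives a regular 12-gon of circumradius 2 (constant along its height); After the difference (first − rest): starting from the 29×4 cube, the r=4 cylinder at (0.5, 1) partially overlaps it — only the 16.29 mm² overlap (of its 48.00 mm²) is removed, clipping the outline; the r=2 cylinder at (15.5, 9.5) misses the remaining region (no effect) — 1 connected region; the cube at (2, 3) (footprint 11.5×10.5) is included at this height; After intersecting: the 11.5×10.5 cube at (2, 3) partially overlaps the result so far; clipping to the common part keeps 10.04 mm² — 1 connected region. The outline is a single polygon with 4 vertices. Extrusion per mm of travel: 0.6 × 0.2 / (π × 1.425²) = 0.018811. Accumulating E over each segment gives final E = 0.4231.

G0 X2.96 Y4.00 Z2.80
G1 X3.96 Y3.00 E0.0266
G1 X13.50 Y3.00 E0.2061
G1 X13.50 Y4.00 E0.2249
G1 X2.96 Y4.00 E0.4231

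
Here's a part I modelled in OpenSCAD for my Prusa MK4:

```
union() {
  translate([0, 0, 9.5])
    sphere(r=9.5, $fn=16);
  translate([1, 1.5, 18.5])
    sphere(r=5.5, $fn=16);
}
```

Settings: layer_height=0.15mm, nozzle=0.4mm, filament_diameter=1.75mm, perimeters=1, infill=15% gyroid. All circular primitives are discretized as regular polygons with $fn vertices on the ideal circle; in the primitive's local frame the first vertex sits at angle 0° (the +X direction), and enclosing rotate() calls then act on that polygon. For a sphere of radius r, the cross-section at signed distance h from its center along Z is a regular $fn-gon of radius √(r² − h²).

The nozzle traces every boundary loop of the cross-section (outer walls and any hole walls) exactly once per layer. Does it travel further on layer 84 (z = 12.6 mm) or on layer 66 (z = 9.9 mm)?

layer 66 (z = 9.9 mm)

Layer 84 (z = 12.6): the sphere: section is a regular 16-gon, circumradius = √(r²−h²) = √(9.5²−3.1²) = 8.980 (perimeter = 2·16·8.980·sin(180°/16) = 56.06 mm); the sphere at (1, 1.5) is not intersected at this z (|z−center|=5.900 > r=5.5); Taking the union: only the r=9.5 sphere is present, so the union is just that shape — boundary = 56.06 mm. So its perimeter = 56.06 mm. Layer 66 (z = 9.9): the sphere: section is a regular 16-gon, circumradius = √(r²−h²) = √(9.5²−0.4²) = 9.492 (perimeter = 2·16·9.492·sin(180°/16) = 59.25 mm); the sphere at (1, 1.5) does not reach this height (|z−center|=8.600 > r=5.5); Merging all regions: only the r=9.5 sphere is present, so the union is just that shape — boundary = 59.25 mm. So its perimeter = 59.25 mm. Layer 66 is larger (59.25 vs 56.06 mm).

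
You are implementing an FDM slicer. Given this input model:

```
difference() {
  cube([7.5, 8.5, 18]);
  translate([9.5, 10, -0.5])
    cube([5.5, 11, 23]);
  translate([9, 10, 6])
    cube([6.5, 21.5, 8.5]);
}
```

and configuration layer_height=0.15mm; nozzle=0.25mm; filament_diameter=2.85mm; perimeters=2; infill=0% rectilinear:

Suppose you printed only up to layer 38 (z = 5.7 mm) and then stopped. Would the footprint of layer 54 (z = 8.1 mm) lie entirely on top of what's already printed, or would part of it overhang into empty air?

Compare the two slices. At z = 5.7: the 7.5×8.5 cube contributes its full rectangle (area 63.75 mm²); the 5.5×11 cube at (9.5, 10) contributes its full rectangle (area 60.50 mm²); the cube at (9, 10) is not intersected at this z (z outside [6, 14.5]); Subtracting the remaining from the first: starting from the 7.5×8.5 cube (63.75 mm²), the 5.5×11 cube at (9.5, 10) misses the remaining region (no effect) — area = 63.75 mm². At z = 8.1: the cube is present — its section is the full 7.5×8.5 rectangle (area 63.75 mm²); the 5.5×11 cube at (9.5, 10) contributes its full rectangle (area 60.50 mm²); the cube at (9, 10) (footprint 6.5×21.5) is included at this height (area 139.75 mm²); Subtracting the remaining from the first: starting from the 7.5×8.5 cube (63.75 mm²), the 5.5×11 cube at (9.5, 10) misses the remaining region (no effect); the 6.5×21.5 cube at (9, 10) misses the remaining region (no effect) — area = 63.75 mm². Checking containment: the cross-section at z = 8.1 is a subset of the cross-section at z = 5.7.

entirely on top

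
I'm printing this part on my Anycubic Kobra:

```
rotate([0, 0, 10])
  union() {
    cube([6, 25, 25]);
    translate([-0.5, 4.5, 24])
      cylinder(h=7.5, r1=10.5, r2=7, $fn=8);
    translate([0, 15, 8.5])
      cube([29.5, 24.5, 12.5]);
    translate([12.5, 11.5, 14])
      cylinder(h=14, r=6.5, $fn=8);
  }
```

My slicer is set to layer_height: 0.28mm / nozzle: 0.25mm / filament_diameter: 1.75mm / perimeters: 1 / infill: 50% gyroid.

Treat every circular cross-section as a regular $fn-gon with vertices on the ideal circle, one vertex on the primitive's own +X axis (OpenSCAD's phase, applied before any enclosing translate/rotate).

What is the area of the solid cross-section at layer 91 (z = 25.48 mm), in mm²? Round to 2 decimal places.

389.73 mm²

At z = 25.48 mm: the cube does not reach this height (z outside [0, 25]); the cone at (-0.5, 4.5) contributes a regular 8-gon of circumradius 9.809 (interpolated between r1=10.5 and r2=7 at t=0.197) (area = (8/2)·9.809²·sin(360°/8) = 272.16 mm²); the cube at (0, 15) is not intersected at this z (z outside [8.5, 21]); the r=6.5 cylinder at (12.5, 11.5) contributes a regular 8-gon of circumradius 6.5 (area = (8/2)·6.500²·sin(360°/8) = 119.50 mm²); Merging all regions: the regions partially overlap — summed areas 391.66 mm² minus the doubly-counted overlap 1.94 mm² gives 389.73 mm² — area = 389.73 mm²; (whole slice rotated 10° about Z — lengths, areas and connectivity unchanged). Overall, the cross-section is a single solid region. Net area = 389.73 mm².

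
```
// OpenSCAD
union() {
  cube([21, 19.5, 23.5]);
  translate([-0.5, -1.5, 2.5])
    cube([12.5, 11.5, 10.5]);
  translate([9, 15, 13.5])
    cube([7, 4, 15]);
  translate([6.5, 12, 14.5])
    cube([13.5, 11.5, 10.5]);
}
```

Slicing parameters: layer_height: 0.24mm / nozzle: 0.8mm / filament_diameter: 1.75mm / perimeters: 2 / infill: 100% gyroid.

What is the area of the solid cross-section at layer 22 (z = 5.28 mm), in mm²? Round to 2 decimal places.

433.25 mm²

At z = 5.28 mm: the 21×19.5 cube contributes its full rectangle (area 409.50 mm²); the 12.5×11.5 cube at (-0.5, -1.5) contributes its full rectangle (area 143.75 mm²); the cube at (9, 15) does not reach this height (z outside [13.5, 28.5]); the cube at (6.5, 12) is not intersected at this z (z outside [14.5, 25]); Merging all regions: the regions partially overlap — summed areas 553.25 mm² minus the doubly-counted overlap 120.00 mm² gives 433.25 mm² — area = 433.25 mm². Overall, the cross-section is a single solid region. Net area = 433.25 mm².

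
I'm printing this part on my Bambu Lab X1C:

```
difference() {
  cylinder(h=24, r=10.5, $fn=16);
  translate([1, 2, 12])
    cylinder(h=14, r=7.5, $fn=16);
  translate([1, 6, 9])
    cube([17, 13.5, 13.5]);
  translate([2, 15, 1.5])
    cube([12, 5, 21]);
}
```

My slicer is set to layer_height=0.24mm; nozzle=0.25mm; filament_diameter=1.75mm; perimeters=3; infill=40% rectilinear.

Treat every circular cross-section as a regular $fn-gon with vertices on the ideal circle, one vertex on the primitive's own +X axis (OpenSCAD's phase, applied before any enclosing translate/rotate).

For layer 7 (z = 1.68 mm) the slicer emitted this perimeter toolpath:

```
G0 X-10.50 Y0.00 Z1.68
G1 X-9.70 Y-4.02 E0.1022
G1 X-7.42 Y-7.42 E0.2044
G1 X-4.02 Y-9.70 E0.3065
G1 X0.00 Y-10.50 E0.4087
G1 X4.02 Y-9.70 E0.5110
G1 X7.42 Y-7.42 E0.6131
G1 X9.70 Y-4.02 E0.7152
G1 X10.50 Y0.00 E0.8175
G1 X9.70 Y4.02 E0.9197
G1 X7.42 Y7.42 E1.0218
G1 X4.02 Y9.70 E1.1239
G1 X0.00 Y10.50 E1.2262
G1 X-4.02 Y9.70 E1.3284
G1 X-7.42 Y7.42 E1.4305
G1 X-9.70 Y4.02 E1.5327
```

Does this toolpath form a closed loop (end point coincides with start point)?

no

Start point (G0): (-10.50, 0.00). End point (last G1): the path does not return to the start — open.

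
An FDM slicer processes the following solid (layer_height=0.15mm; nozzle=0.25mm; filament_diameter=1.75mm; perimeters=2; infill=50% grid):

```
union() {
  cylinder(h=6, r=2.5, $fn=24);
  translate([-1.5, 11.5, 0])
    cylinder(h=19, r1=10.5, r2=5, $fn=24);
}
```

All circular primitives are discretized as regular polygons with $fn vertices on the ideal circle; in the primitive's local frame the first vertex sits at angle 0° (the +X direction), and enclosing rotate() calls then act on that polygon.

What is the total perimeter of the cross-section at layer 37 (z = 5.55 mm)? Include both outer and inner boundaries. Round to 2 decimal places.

71.38 mm

At z = 5.55 mm: the cylinder: section is a regular 24-gon, circumradius r=2.5 (perimeter = 2·24·2.500·sin(180°/24) = 15.66 mm); the cone at (-1.5, 11.5): at t=0.292 of its height the radius interpolates to r₁+(r₂−r₁)t = 8.893, giving a regular 24-gon of that circumradius (perimeter = 2·24·8.893·sin(180°/24) = 55.72 mm); Merging all regions: the 2 present regions are separate (no shared area or edge), so areas and boundary lengths simply add and each stays a separate island — boundary = 71.38 mm. Overall, the cross-section has 2 separate islands. Total boundary length (outer) = 71.38 mm.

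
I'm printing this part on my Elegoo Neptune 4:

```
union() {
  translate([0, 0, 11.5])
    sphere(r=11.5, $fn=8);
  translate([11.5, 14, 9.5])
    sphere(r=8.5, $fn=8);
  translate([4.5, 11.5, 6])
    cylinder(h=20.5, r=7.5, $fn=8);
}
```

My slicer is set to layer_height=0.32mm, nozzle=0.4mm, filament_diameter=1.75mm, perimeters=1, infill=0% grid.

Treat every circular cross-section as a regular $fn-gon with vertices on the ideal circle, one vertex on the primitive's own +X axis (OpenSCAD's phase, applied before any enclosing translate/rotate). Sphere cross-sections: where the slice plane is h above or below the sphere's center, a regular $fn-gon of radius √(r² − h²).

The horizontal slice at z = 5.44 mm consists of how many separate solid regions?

2

At z = 5.44 mm: the r=11.5 sphere contributes a regular 8-gon of circumradius √(11.5²−6.06²) = 9.774; the r=8.5 sphere at (11.5, 14) slices to a regular 8-gon of circumradius 7.468 (√(r²−h²) with h=4.06 from center); the cylinder at (4.5, 11.5) does not reach this height (z outside [6, 26.5]); Taking the union: the 2 present regions are separate (no shared area or edge), so areas and boundary lengths simply add and each stays a separate island — 2 connected regions. The result has 2 disconnected regions.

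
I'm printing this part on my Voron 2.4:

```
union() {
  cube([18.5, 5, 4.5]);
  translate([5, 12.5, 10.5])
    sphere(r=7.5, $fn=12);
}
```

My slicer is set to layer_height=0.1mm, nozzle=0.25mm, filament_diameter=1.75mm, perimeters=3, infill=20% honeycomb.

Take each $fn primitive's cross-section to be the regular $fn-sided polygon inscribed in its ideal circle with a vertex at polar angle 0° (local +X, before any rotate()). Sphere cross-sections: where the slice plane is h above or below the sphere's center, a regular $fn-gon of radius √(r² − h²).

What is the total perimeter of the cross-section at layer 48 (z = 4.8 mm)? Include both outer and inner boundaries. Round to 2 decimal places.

At z = 4.8 mm: the cube is absent (z outside [0, 4.5]); the r=7.5 sphere at (5, 12.5) contributes a regular 12-gon of circumradius √(7.5²−5.7²) = 4.874 (perimeter = 2·12·4.874·sin(180°/12) = 30.28 mm); Merging all regions: only the r=7.5 sphere at (5, 12.5) is present, so the union is just that shape — boundary = 30.28 mm. Overall, the cross-section is a single solid region. Total boundary length (outer) = 30.28 mm.

30.28 mm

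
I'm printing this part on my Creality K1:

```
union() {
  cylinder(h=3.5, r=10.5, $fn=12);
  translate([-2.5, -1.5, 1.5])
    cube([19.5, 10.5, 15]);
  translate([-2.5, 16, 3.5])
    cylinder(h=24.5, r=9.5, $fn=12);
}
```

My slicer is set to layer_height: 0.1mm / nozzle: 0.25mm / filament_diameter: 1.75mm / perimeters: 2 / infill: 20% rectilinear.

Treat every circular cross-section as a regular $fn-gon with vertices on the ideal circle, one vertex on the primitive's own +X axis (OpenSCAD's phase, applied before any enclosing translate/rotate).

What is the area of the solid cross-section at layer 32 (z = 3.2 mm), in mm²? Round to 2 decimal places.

415.30 mm²

At z = 3.2 mm: the r=10.5 cylinder contributes a regular 12-gon of circumradius 10.5 (area = (12/2)·10.500²·sin(360°/12) = 330.75 mm²); the cube at (-2.5, -1.5) (footprint 19.5×10.5) is included at this height (area 204.75 mm²); the cylinder at (-2.5, 16) is absent (z outside [3.5, 28]); Taking the union: the regions partially overlap — summed areas 535.50 mm² minus the doubly-counted overlap 120.20 mm² gives 415.30 mm² — area = 415.30 mm². Overall, the cross-section is a single solid region. Net area = 415.30 mm².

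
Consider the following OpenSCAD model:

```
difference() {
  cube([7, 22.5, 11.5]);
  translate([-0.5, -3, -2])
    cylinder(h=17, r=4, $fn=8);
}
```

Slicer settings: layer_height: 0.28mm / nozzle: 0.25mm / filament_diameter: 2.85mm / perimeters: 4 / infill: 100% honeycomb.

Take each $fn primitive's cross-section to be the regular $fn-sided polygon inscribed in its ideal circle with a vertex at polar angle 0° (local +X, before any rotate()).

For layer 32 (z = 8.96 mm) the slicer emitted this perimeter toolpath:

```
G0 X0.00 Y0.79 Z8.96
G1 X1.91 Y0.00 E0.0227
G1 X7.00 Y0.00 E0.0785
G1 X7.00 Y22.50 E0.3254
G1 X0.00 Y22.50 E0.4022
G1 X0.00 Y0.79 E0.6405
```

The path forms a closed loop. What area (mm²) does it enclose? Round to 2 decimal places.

Apply the shoelace formula to the sequence of (X, Y) vertices; enclosed area = 156.75 mm².

156.75 mm²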